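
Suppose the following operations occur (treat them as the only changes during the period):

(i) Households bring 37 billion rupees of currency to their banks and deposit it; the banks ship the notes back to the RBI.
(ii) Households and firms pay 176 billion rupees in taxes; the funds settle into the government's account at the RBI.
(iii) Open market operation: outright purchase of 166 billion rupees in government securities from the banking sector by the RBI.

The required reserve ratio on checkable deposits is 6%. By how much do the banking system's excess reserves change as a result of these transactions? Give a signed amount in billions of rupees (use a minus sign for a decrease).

Currency deposit 37 billion rupees: reserves +37B, deposits +37B.
Government account inflow 176 billion rupees: reserves −176B, deposits −176B.
OMO purchase (from banks) 166 billion rupees: reserves +166B, deposits 0.
Totals: Δreserves = +27B, Δdeposits = −139B.
Δrequired reserves = 6% × −139B = −8.34B.
Δexcess reserves = Δreserves − Δrequired = +27B − (−8.34B) = +35.34 billion.

+35.34 billion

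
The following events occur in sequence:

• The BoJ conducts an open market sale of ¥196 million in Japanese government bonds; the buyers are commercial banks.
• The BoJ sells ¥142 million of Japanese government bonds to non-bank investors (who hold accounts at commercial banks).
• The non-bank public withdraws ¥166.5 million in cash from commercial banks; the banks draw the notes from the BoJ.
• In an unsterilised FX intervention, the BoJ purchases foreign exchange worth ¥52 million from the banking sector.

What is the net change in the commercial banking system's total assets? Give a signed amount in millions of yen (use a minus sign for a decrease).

OMO sale (to banks) ¥196 million: just an asset swap on bank balance sheets → 0.
Asset sale (to non-banks) ¥142 million: bank balance sheets shrink → −¥142M.
Currency withdrawal ¥166.5 million: bank balance sheets shrink → −¥166.5M.
FX purchase ¥52 million: just an asset swap on bank balance sheets → 0.
Net: 0 − 142 − 166.5 + 0 = -¥308.5 million.

-¥308.5 million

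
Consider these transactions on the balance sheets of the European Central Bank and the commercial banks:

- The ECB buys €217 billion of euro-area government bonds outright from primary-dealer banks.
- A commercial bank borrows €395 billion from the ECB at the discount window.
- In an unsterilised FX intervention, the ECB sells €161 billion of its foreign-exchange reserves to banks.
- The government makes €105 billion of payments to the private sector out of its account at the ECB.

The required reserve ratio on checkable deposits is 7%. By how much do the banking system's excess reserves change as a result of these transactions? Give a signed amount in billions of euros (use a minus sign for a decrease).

OMO purchase (from banks) €217 billion: reserves +€217B, deposits 0.
Discount-window loan €395 billion: reserves +€395B, deposits 0.
FX sale €161 billion: reserves −€161B, deposits 0.
Government spending €105 billion: reserves +€105B, deposits +€105B.
Totals: Δreserves = +€556B, Δdeposits = +€105B.
Δrequired reserves = 7% × +€105B = +€7.35B.
Δexcess reserves = Δreserves − Δrequired = +€556B − (+€7.35B) = +€548.65 billion.

+€548.65 billion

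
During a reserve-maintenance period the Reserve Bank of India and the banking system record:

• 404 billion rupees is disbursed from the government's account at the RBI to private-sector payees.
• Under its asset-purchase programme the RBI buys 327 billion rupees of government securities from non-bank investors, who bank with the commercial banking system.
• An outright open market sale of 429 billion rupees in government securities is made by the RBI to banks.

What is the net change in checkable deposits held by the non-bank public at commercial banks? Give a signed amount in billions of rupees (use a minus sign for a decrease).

RBI balance sheet:
  Assets:      Securities −102B
  Liabilities: Bank reserves +302B, Government deposits −404B
Commercial banking system:
  Assets:      Reserves at CB +302B, Securities +429B
  Liabilities: Checkable deposits +731B
So the change in checkable deposits held by the non-bank public at commercial banks is +731 billion.

+731 billion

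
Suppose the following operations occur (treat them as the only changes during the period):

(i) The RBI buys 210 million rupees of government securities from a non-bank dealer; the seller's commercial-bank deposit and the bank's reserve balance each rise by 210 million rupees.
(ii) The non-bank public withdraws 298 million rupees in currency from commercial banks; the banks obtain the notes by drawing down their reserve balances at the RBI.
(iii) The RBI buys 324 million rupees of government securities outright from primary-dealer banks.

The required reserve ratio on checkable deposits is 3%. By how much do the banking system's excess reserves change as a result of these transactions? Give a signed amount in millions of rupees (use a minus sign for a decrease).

Asset purchase (from non-banks) 210 million rupees: reserves +210M, deposits +210M.
Currency withdrawal 298 million rupees: reserves −298M, deposits −298M.
OMO purchase (from banks) 324 million rupees: reserves +324M, deposits 0.
Totals: Δreserves = +236M, Δdeposits = −88M.
Δrequired reserves = 3% × −88M = −2.64M.
Δexcess reserves = Δreserves − Δrequired = +236M − (−2.64M) = +238.64 million.

+238.64 million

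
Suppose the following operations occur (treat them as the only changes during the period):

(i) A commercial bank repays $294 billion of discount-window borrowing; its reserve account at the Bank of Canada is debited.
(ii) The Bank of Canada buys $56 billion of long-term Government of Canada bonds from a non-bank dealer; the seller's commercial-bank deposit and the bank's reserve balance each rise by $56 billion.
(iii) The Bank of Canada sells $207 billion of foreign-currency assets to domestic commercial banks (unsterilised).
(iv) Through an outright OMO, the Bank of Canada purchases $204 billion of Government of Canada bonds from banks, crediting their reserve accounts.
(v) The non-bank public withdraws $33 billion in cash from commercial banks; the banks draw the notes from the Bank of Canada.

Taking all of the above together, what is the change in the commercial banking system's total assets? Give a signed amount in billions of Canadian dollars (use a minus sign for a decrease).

Bank of Canada balance sheet:
  Assets:      Securities +$260B, Loans to banks −$294B, Foreign assets −$207B
  Liabilities: Bank reserves −$274B, Currency in circulation +$33B
Commercial banking system:
  Assets:      Reserves at CB −$274B, Securities −$204B, Foreign assets +$207B
  Liabilities: Checkable deposits +$23B, Borrowings from CB −$294B
Change in total bank assets = -$271 billion.

-$271 billion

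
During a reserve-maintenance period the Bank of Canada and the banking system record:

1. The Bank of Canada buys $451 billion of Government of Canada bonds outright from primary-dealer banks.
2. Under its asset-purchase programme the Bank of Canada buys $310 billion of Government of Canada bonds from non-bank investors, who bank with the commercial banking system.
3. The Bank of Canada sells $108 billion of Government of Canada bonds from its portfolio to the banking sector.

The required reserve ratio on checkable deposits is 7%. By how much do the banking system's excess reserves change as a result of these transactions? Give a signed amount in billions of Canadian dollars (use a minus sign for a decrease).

OMO purchase (from banks) $451 billion: reserves +$451B, deposits 0.
Asset purchase (from non-banks) $310 billion: reserves +$310B, deposits +$310B.
OMO sale (to banks) $108 billion: reserves −$108B, deposits 0.
Totals: Δreserves = +$653B, Δdeposits = +$310B.
Δrequired reserves = 7% × +$310B = +$21.7B.
Δexcess reserves = Δreserves − Δrequired = +$653B − (+$21.7B) = +$631.3 billion.

+$631.3 billion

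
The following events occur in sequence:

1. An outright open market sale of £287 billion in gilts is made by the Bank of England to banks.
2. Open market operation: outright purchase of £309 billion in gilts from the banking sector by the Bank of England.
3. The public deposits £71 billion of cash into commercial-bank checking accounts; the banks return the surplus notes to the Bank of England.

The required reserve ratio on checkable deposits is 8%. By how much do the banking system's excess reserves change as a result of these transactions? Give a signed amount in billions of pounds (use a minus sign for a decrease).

+£87.32 billion

OMO sale (to banks) £287 billion: reserves −£287B, deposits 0.
OMO purchase (from banks) £309 billion: reserves +£309B, deposits 0.
Currency deposit £71 billion: reserves +£71B, deposits +£71B.
Totals: Δreserves = +£93B, Δdeposits = +£71B.
Δrequired reserves = 8% × +£71B = +£5.68B.
Δexcess reserves = Δreserves − Δrequired = +£93B − (+£5.68B) = +£87.32 billion.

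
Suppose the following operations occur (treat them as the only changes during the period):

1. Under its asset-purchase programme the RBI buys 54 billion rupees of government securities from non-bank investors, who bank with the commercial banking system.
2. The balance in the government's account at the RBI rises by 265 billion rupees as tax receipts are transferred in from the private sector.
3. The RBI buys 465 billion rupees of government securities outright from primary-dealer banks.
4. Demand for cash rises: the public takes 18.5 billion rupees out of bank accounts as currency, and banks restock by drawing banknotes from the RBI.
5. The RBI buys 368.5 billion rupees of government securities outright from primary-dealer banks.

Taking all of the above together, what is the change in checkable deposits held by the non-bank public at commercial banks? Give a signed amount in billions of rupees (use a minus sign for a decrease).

-229.5 billion

Asset purchase (from non-banks) 54 billion rupees: non-bank counterparties' bank balances rise → +54B.
Government account inflow 265 billion rupees: non-bank counterparties' bank balances fall → −265B.
OMO purchase (from banks) 465 billion rupees: the counterparty is a bank, so public deposits are unchanged → 0.
Currency withdrawal 18.5 billion rupees: non-bank counterparties' bank balances fall → −18.5B.
OMO purchase (from banks) 368.5 billion rupees: the counterparty is a bank, so public deposits are unchanged → 0.
Net: 54 − 265 + 0 − 18.5 + 0 = -229.5 billion.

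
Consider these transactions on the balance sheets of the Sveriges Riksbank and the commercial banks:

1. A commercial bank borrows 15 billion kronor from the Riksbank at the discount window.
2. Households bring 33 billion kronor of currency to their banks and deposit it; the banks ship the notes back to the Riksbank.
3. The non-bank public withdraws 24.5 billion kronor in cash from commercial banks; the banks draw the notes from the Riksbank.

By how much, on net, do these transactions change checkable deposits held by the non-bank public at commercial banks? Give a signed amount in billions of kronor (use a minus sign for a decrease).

+8.5 billion

Discount-window loan 15 billion kronor: the counterparty is a bank, so public deposits are unchanged → 0.
Currency deposit 33 billion kronor: non-bank counterparties' bank balances rise → +33B.
Currency withdrawal 24.5 billion kronor: non-bank counterparties' bank balances fall → −24.5B.
Net: 0 + 33 − 24.5 = +8.5 billion.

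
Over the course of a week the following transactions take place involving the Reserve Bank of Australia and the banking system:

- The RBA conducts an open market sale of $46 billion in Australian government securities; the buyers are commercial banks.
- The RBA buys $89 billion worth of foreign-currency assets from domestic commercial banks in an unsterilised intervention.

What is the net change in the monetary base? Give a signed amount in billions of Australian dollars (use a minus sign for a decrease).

+$43 billion

RBA balance sheet:
  Assets:      Securities −$46B, Foreign assets +$89B
  Liabilities: Bank reserves +$43B
Monetary base = currency + reserves: 0 + (+$43B) = +$43 billion.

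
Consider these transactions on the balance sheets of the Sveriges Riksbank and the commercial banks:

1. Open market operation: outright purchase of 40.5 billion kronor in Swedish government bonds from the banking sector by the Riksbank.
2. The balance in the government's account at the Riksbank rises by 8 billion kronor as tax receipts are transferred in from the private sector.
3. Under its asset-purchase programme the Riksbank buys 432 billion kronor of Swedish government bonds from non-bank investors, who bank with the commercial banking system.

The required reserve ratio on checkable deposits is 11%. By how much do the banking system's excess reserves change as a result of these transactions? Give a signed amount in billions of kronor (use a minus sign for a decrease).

OMO purchase (from banks) 40.5 billion kronor: reserves +40.5B, deposits 0.
Government account inflow 8 billion kronor: reserves −8B, deposits −8B.
Asset purchase (from non-banks) 432 billion kronor: reserves +432B, deposits +432B.
Totals: Δreserves = +464.5B, Δdeposits = +424B.
Δrequired reserves = 11% × +424B = +46.64B.
Δexcess reserves = Δreserves − Δrequired = +464.5B − (+46.64B) = +417.86 billion.

+417.86 billion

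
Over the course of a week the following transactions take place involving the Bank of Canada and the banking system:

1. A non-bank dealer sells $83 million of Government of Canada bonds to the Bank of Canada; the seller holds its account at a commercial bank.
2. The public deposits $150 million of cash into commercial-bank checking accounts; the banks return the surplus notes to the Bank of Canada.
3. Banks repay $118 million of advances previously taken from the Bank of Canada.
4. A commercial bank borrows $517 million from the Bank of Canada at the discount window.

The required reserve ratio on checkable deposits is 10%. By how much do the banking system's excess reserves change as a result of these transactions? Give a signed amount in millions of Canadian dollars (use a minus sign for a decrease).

Asset purchase (from non-banks) $83 million: reserves +$83M, deposits +$83M.
Currency deposit $150 million: reserves +$150M, deposits +$150M.
Discount-window repayment $118 million: reserves −$118M, deposits 0.
Discount-window loan $517 million: reserves +$517M, deposits 0.
Totals: Δreserves = +$632M, Δdeposits = +$233M.
Δrequired reserves = 10% × +$233M = +$23.3M.
Δexcess reserves = Δreserves − Δrequired = +$632M − (+$23.3M) = +$608.7 million.

+$608.7 million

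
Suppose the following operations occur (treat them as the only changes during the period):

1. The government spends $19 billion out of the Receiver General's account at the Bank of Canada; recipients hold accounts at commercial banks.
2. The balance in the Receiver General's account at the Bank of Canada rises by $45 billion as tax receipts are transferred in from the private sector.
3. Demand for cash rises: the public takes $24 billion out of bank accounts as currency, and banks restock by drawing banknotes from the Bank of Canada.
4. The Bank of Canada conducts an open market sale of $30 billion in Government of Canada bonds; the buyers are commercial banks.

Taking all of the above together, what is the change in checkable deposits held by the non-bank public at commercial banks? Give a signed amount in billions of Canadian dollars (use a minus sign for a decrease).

-$50 billion

Bank of Canada balance sheet:
  Assets:      Securities −$30B
  Liabilities: Bank reserves −$80B, Currency in circulation +$24B, Government deposits +$26B
Commercial banking system:
  Assets:      Reserves at CB −$80B, Securities +$30B
  Liabilities: Checkable deposits −$50B
So the change in checkable deposits held by the non-bank public at commercial banks is -$50 billion.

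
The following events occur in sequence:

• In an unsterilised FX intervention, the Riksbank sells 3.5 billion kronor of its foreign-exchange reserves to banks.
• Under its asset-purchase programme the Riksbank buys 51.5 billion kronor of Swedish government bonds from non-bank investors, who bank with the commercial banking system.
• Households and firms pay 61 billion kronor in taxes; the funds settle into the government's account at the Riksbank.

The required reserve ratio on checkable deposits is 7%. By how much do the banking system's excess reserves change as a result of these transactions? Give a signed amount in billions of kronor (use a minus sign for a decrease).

-12.335 billion

FX sale 3.5 billion kronor: reserves −3.5B, deposits 0.
Asset purchase (from non-banks) 51.5 billion kronor: reserves +51.5B, deposits +51.5B.
Government account inflow 61 billion kronor: reserves −61B, deposits −61B.
Totals: Δreserves = −13B, Δdeposits = −9.5B.
Δrequired reserves = 7% × −9.5B = −0.665B.
Δexcess reserves = Δreserves − Δrequired = −13B − (−0.665B) = -12.335 billion.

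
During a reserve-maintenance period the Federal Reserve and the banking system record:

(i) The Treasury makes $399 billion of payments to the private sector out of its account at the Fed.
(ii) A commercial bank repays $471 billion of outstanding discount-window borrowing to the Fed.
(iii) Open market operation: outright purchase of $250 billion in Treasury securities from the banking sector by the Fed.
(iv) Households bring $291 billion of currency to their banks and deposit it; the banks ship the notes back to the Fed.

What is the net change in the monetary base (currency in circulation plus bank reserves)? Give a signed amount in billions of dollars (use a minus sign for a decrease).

+$178 billion

Fed balance sheet:
  Assets:      Securities +$250B, Loans to banks −$471B
  Liabilities: Bank reserves +$469B, Currency in circulation −$291B, Government deposits −$399B
Commercial banking system:
  Assets:      Reserves at CB +$469B, Securities −$250B
  Liabilities: Checkable deposits +$690B, Borrowings from CB −$471B
Monetary base = currency + reserves: −$291B + (+$469B) = +$178 billion.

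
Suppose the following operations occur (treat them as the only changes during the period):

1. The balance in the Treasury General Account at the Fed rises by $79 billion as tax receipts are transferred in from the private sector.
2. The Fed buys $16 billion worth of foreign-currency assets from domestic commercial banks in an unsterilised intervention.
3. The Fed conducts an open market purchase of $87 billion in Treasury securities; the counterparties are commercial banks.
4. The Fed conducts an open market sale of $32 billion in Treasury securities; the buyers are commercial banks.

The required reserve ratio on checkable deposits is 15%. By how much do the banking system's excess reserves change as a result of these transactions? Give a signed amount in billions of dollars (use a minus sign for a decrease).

+$3.85 billion

Government account inflow $79 billion: reserves −$79B, deposits −$79B.
FX purchase $16 billion: reserves +$16B, deposits 0.
OMO purchase (from banks) $87 billion: reserves +$87B, deposits 0.
OMO sale (to banks) $32 billion: reserves −$32B, deposits 0.
Totals: Δreserves = −$8B, Δdeposits = −$79B.
Δrequired reserves = 15% × −$79B = −$11.85B.
Δexcess reserves = Δreserves − Δrequired = −$8B − (−$11.85B) = +$3.85 billion.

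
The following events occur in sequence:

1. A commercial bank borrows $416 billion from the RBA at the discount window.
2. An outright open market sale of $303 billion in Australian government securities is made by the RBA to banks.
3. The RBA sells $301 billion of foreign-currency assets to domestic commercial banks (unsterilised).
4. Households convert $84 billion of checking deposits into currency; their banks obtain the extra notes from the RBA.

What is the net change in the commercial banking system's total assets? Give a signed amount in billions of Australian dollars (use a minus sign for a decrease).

+$332 billion

Discount-window loan $416 billion: bank balance sheets expand → +$416B.
OMO sale (to banks) $303 billion: just an asset swap on bank balance sheets → 0.
FX sale $301 billion: just an asset swap on bank balance sheets → 0.
Currency withdrawal $84 billion: bank balance sheets shrink → −$84B.
Net: 416 + 0 + 0 − 84 = +$332 billion.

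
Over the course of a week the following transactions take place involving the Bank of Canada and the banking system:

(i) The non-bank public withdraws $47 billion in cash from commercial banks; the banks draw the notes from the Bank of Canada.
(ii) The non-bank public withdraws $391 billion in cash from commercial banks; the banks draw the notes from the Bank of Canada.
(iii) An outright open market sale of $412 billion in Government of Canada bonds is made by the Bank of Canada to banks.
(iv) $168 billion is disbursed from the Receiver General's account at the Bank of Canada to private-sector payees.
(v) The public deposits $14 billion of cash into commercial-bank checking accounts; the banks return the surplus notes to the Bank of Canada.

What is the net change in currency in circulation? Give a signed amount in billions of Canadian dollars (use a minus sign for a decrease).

Bank of Canada balance sheet:
  Assets:      Securities −$412B
  Liabilities: Bank reserves −$668B, Currency in circulation +$424B, Government deposits −$168B
Commercial banking system:
  Assets:      Reserves at CB −$668B, Securities +$412B
  Liabilities: Checkable deposits −$256B
So the change in currency in circulation is +$424 billion.

+$424 billion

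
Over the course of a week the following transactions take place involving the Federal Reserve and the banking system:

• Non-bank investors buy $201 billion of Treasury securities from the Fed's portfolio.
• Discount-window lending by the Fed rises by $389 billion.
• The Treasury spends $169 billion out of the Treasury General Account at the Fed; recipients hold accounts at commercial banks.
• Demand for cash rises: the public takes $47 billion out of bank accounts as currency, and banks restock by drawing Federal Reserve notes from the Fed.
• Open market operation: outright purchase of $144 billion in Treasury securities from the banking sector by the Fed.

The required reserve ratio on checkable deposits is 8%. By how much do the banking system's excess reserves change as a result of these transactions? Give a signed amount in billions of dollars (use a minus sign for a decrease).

+$460.32 billion

Asset sale (to non-banks) $201 billion: reserves −$201B, deposits −$201B.
Discount-window loan $389 billion: reserves +$389B, deposits 0.
Government spending $169 billion: reserves +$169B, deposits +$169B.
Currency withdrawal $47 billion: reserves −$47B, deposits −$47B.
OMO purchase (from banks) $144 billion: reserves +$144B, deposits 0.
Totals: Δreserves = +$454B, Δdeposits = −$79B.
Δrequired reserves = 8% × −$79B = −$6.32B.
Δexcess reserves = Δreserves − Δrequired = +$454B − (−$6.32B) = +$460.32 billion.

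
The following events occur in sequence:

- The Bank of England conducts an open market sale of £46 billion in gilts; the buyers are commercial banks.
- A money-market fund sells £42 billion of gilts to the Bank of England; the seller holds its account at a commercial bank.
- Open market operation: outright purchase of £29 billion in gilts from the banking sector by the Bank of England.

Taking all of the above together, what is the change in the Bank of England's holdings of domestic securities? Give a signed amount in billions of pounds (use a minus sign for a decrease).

+£25 billion

OMO sale (to banks) £46 billion: securities removed from the Bank of England's portfolio → −£46B.
Asset purchase (from non-banks) £42 billion: securities added to the Bank of England's portfolio → +£42B.
OMO purchase (from banks) £29 billion: securities added to the Bank of England's portfolio → +£29B.
Net: −46 + 42 + 29 = +£25 billion.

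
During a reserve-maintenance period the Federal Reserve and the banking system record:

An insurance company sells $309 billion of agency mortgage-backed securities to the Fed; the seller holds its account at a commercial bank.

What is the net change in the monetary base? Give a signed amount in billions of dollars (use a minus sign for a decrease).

Asset purchase (from non-banks) $309 billion: Fed balance sheet expands → +$309B.

+$309 billion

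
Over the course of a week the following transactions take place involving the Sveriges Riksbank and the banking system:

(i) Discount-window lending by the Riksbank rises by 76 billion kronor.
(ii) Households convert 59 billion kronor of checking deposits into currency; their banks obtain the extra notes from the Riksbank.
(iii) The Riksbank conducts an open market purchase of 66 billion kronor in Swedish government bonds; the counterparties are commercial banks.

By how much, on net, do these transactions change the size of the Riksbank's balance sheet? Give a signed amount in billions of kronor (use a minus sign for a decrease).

Discount-window loan 76 billion kronor: a Riksbank asset is acquired → +76B.
Currency withdrawal 59 billion kronor: only the composition of liabilities changes → 0.
OMO purchase (from banks) 66 billion kronor: a Riksbank asset is acquired → +66B.
Net: 76 + 0 + 66 = +142 billion.

+142 billion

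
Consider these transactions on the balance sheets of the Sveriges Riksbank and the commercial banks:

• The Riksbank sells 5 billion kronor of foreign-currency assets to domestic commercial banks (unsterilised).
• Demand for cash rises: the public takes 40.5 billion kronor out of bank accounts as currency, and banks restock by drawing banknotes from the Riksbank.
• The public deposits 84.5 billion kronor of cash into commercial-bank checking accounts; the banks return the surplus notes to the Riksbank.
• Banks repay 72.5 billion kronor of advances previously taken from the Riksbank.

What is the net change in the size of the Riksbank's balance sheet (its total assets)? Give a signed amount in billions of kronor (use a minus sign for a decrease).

-77.5 billion

FX sale 5 billion kronor: a Riksbank asset is shed → −5B.
Currency withdrawal 40.5 billion kronor: only the composition of liabilities changes → 0.
Currency deposit 84.5 billion kronor: only the composition of liabilities changes → 0.
Discount-window repayment 72.5 billion kronor: a Riksbank asset is shed → −72.5B.
Net: −5 + 0 + 0 − 72.5 = -77.5 billion.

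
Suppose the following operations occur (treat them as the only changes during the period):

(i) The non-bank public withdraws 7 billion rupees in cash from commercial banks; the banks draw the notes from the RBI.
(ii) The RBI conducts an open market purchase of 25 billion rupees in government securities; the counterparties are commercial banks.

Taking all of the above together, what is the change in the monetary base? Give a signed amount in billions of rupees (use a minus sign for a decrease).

Currency withdrawal 7 billion rupees: just a shift between currency and reserves — both are base money → 0.
OMO purchase (from banks) 25 billion rupees: RBI balance sheet expands → +25B.
Net: 0 + 25 = +25 billion.

+25 billion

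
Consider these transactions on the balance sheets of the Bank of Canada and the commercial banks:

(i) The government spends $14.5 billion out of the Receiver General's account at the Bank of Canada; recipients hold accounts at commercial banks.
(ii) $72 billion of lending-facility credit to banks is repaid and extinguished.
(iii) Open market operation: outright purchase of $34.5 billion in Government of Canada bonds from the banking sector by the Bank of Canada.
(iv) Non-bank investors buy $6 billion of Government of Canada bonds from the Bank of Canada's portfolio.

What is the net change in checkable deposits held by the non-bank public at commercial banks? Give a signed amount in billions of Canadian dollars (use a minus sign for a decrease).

Government spending $14.5 billion: non-bank counterparties' bank balances rise → +$14.5B.
Discount-window repayment $72 billion: the counterparty is a bank, so public deposits are unchanged → 0.
OMO purchase (from banks) $34.5 billion: the counterparty is a bank, so public deposits are unchanged → 0.
Asset sale (to non-banks) $6 billion: non-bank counterparties' bank balances fall → −$6B.
Net: 14.5 + 0 + 0 − 6 = +$8.5 billion.

+$8.5 billion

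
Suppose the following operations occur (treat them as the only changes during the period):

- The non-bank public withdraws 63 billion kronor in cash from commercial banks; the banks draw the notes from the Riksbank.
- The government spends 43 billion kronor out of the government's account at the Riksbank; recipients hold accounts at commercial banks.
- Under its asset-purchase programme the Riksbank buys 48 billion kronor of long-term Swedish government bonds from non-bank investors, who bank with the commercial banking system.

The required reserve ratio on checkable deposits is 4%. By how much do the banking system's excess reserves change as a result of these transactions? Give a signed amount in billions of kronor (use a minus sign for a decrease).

Currency withdrawal 63 billion kronor: reserves −63B, deposits −63B.
Government spending 43 billion kronor: reserves +43B, deposits +43B.
Asset purchase (from non-banks) 48 billion kronor: reserves +48B, deposits +48B.
Totals: Δreserves = +28B, Δdeposits = +28B.
Δrequired reserves = 4% × +28B = +1.12B.
Δexcess reserves = Δreserves − Δrequired = +28B − (+1.12B) = +26.88 billion.

+26.88 billion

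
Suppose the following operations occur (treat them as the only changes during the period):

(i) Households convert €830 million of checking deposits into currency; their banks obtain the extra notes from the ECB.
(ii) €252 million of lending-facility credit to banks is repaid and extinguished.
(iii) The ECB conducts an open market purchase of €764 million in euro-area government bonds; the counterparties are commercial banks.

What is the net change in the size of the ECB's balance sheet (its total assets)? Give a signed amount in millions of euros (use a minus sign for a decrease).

Currency withdrawal €830 million: only the composition of liabilities changes → 0.
Discount-window repayment €252 million: an ECB asset is shed → −€252M.
OMO purchase (from banks) €764 million: an ECB asset is acquired → +€764M.
Net: 0 − 252 + 764 = +€512 million.

+€512 million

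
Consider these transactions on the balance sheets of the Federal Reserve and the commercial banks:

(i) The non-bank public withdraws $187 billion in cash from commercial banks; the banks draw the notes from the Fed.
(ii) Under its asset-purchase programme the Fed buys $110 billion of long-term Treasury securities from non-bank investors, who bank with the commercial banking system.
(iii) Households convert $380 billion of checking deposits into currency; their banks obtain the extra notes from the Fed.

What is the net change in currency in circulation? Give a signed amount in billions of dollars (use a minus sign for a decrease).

+$567 billion

Currency withdrawal $187 billion: notes leave the central bank → +$187B.
Asset purchase (from non-banks) $110 billion: no currency enters or leaves circulation → 0.
Currency withdrawal $380 billion: notes leave the central bank → +$380B.
Net: 187 + 0 + 380 = +$567 billion.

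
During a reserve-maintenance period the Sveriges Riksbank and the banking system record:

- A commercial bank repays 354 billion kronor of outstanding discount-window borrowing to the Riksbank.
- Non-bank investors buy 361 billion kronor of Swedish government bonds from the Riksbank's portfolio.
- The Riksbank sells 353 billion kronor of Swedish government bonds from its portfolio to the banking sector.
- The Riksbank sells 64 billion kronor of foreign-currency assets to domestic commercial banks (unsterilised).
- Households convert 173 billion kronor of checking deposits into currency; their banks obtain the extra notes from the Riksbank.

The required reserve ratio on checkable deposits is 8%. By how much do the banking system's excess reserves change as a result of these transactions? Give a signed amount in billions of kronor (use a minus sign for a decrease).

-1262.28 billion

Discount-window repayment 354 billion kronor: reserves −354B, deposits 0.
Asset sale (to non-banks) 361 billion kronor: reserves −361B, deposits −361B.
OMO sale (to banks) 353 billion kronor: reserves −353B, deposits 0.
FX sale 64 billion kronor: reserves −64B, deposits 0.
Currency withdrawal 173 billion kronor: reserves −173B, deposits −173B.
Totals: Δreserves = −1305B, Δdeposits = −534B.
Δrequired reserves = 8% × −534B = −42.72B.
Δexcess reserves = Δreserves − Δrequired = −1305B − (−42.72B) = -1262.28 billion.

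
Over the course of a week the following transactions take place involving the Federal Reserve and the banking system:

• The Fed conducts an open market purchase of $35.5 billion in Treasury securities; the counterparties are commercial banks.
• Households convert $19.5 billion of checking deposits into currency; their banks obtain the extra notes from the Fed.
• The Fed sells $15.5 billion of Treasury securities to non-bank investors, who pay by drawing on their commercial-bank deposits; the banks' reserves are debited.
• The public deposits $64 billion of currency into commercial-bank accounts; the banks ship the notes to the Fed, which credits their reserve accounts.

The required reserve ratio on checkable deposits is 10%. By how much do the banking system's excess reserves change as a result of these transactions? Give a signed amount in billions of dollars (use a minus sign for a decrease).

+$61.6 billion

OMO purchase (from banks) $35.5 billion: reserves +$35.5B, deposits 0.
Currency withdrawal $19.5 billion: reserves −$19.5B, deposits −$19.5B.
Asset sale (to non-banks) $15.5 billion: reserves −$15.5B, deposits −$15.5B.
Currency deposit $64 billion: reserves +$64B, deposits +$64B.
Totals: Δreserves = +$64.5B, Δdeposits = +$29B.
Δrequired reserves = 10% × +$29B = +$2.9B.
Δexcess reserves = Δreserves − Δrequired = +$64.5B − (+$2.9B) = +$61.6 billion.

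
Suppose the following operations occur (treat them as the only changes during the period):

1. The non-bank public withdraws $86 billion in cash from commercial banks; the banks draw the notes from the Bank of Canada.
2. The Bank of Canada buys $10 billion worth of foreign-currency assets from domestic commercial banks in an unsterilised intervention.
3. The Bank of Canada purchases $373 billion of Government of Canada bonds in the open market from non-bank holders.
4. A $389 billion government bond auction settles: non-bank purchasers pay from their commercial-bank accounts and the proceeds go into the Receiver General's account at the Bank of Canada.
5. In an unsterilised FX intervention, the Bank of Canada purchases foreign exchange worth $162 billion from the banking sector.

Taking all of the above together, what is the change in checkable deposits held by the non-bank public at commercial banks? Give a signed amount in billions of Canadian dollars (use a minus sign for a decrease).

Bank of Canada balance sheet:
  Assets:      Securities +$373B, Foreign assets +$172B
  Liabilities: Bank reserves +$70B, Currency in circulation +$86B, Government deposits +$389B
Commercial banking system:
  Assets:      Reserves at CB +$70B, Foreign assets −$172B
  Liabilities: Checkable deposits −$102B
So the change in checkable deposits held by the non-bank public at commercial banks is -$102 billion.

-$102 billion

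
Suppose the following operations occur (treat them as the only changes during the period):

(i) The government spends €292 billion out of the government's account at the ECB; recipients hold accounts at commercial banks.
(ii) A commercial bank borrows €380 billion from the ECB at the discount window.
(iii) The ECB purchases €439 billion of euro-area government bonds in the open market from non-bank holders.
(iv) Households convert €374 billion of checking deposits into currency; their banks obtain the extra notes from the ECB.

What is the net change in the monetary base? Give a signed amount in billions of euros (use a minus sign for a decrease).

ECB balance sheet:
  Assets:      Securities +€439B, Loans to banks +€380B
  Liabilities: Bank reserves +€737B, Currency in circulation +€374B, Government deposits −€292B
Commercial banking system:
  Assets:      Reserves at CB +€737B
  Liabilities: Checkable deposits +€357B, Borrowings from CB +€380B
Monetary base = currency + reserves: +€374B + (+€737B) = +€1111 billion.

+€1111 billion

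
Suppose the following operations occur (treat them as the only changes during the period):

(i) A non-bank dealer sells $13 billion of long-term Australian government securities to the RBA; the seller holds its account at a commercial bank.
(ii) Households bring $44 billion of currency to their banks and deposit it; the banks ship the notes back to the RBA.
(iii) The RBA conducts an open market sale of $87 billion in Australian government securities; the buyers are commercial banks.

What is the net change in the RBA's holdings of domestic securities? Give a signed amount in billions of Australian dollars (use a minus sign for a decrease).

Asset purchase (from non-banks) $13 billion: securities added to the RBA's portfolio → +$13B.
Currency deposit $44 billion: the RBA's securities portfolio is untouched → 0.
OMO sale (to banks) $87 billion: securities removed from the RBA's portfolio → −$87B.
Net: 13 + 0 − 87 = -$74 billion.

-$74 billion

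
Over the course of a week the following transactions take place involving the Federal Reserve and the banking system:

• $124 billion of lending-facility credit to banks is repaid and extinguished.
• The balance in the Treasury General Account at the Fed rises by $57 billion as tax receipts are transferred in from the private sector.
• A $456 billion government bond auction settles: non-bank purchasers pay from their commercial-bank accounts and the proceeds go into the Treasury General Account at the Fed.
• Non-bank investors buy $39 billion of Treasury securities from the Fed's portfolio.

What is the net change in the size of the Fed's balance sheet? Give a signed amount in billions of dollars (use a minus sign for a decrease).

Fed balance sheet:
  Assets:      Securities −$39B, Loans to banks −$124B
  Liabilities: Bank reserves −$676B, Government deposits +$513B
Change in total Fed assets = -$163 billion.

-$163 billion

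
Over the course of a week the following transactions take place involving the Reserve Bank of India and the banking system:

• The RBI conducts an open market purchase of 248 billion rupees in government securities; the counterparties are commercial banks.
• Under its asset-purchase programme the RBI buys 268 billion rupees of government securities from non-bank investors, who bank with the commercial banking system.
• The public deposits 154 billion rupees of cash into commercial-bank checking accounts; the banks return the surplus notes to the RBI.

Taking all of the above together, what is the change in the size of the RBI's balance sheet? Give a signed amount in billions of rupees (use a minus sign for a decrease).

RBI balance sheet:
  Assets:      Securities +516B
  Liabilities: Bank reserves +670B, Currency in circulation −154B
Commercial banking system:
  Assets:      Reserves at CB +670B, Securities −248B
  Liabilities: Checkable deposits +422B
Change in total RBI assets = +516 billion.

+516 billion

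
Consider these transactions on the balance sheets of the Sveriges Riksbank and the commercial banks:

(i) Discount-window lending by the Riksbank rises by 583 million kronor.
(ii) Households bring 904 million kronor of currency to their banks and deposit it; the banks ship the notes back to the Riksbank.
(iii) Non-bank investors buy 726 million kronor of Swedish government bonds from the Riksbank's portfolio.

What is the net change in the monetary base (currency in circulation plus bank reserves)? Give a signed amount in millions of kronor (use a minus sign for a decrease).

-143 million

Riksbank balance sheet:
  Assets:      Securities −726M, Loans to banks +583M
  Liabilities: Bank reserves +761M, Currency in circulation −904M
Monetary base = currency + reserves: −904M + (+761M) = -143 million.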